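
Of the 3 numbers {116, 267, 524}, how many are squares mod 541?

(116/541) = -1 → non-residue.
(267/541) = -1 → non-residue.
(524/541) = -1 → non-residue.
Total quadratic residues among the 3: 0.

0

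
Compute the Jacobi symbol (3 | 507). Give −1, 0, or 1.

Reciprocity: 3 ≡ 3 and 507 ≡ 3 (mod 4), so (3/507) = −(507/3).
Reduce top mod 3: now compute (0/3).
Top reduces to 0: gcd > 1, so the symbol is 0.

0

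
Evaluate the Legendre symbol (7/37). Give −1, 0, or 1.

Euler's criterion: (7/37) ≡ 7^18 (mod 37).
7^2 ≡ 12 (mod 37)
7^4 ≡ 33 (mod 37)
7^8 ≡ 16 (mod 37)
7^16 ≡ 34 (mod 37)
7^18 = 7^(16+2) ≡ 1 (mod 37).
Result is 1, so (7/37) = 1.

1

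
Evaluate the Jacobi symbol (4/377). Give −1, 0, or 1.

1

Pull out 2^2: since 377 ≡ 1 (mod 8), (2/377) = +1, so (2/377)^2 = +1.
Reached (1/377) = 1. Collecting the sign flips along the way, the symbol is +1.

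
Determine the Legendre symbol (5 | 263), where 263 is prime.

Euler's criterion: (5/263) ≡ 5^131 (mod 263).
5^2 ≡ 25 (mod 263)
5^4 ≡ 99 (mod 263)
5^8 ≡ 70 (mod 263)
5^16 ≡ 166 (mod 263)
5^32 ≡ 204 (mod 263)
5^64 ≡ 62 (mod 263)
5^128 ≡ 162 (mod 263)
5^131 = 5^(128+2+1) ≡ 262 (mod 263).
Result is 262 ≡ −1, so (5/263) = −1.

-1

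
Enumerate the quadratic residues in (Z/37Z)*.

1 3 4 7 9 10 11 12 16 21 25 26 27 28 30 33 34 36

Square k = 1,…,18 (k and 37−k give the same square):
1²=1, 2²=4, 3²=9, 4²=16, 5²=25, 6²=36, 7²≡12, 8²≡27, 9²≡7, 10²≡26, 11²≡10, 12²≡33, 13²≡21, 14²≡11, 15²≡3, 16²≡34, 17²≡30, 18²≡28 (mod 37).
So the quadratic residues mod 37 are {1, 3, 4, 7, 9, 10, 11, 12, 16, 21, 25, 26, 27, 28, 30, 33, 34, 36}.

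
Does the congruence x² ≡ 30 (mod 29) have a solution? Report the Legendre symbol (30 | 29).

First reduce: 30 ≡ 1 (mod 29).
Reached (1/29) = 1. Collecting the sign flips along the way, the symbol is +1.

1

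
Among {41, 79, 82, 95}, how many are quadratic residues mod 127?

3

(41/127) = +1 → QR.
(79/127) = +1 → QR.
(82/127) = +1 → QR.
(95/127) = -1 → non-residue.
Total quadratic residues among the 4: 3.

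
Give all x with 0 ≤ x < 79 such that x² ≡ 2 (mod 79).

Since 79 ≡ 3 (mod 4), a square root of 2 is 2^((79+1)/4) = 2^20 mod 79.
Repeated squaring: 2^2≡4, 2^4≡16, 2^8≡19, 2^16≡45 (mod 79).
2^20 = 2^(16+4) ≡ 9 (mod 79).
Check: 9² = 81 ≡ 2 (mod 79). The two roots are 9 and 70.

9, 70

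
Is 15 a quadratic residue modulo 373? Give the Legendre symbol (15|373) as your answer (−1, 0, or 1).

Euler's criterion: (15/373) ≡ 15^186 (mod 373).
15^2 ≡ 225 (mod 373)
15^4 ≡ 270 (mod 373)
15^8 ≡ 165 (mod 373)
15^16 ≡ 369 (mod 373)
15^32 ≡ 16 (mod 373)
15^64 ≡ 256 (mod 373)
15^128 ≡ 261 (mod 373)
15^186 = 15^(128+32+16+8+2) ≡ 372 (mod 373).
Result is 372 ≡ −1, so (15/373) = −1.

-1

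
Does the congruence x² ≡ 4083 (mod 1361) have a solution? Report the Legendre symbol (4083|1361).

First reduce: 4083 ≡ 0 (mod 1361).
Top reduces to 0: gcd > 1, so the symbol is 0.

0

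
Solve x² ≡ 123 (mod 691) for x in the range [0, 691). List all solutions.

309, 382

Since 691 ≡ 3 (mod 4), a square root of 123 is 123^((691+1)/4) = 123^173 mod 691.
Repeated squaring: 123^2≡618, 123^4≡492, 123^8≡214, 123^16≡190, 123^32≡168, 123^64≡584, 123^128≡393 (mod 691).
123^173 = 123^(128+32+8+4+1) ≡ 382 (mod 691).
Check: 382² = 145924 ≡ 123 (mod 691). The two roots are 309 and 382.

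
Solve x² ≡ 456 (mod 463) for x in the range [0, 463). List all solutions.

161, 302

Since 463 ≡ 3 (mod 4), a square root of 456 is 456^((463+1)/4) = 456^116 mod 463.
Repeated squaring: 456^2≡49, 456^4≡86, 456^8≡451, 456^16≡144, 456^32≡364, 456^64≡78 (mod 463).
456^116 = 456^(64+32+16+4) ≡ 161 (mod 463).
Check: 161² = 25921 ≡ 456 (mod 463). The two roots are 161 and 302.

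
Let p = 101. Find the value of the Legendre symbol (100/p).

1

Pull out 2^2: since 101 ≡ 5 (mod 8), (2/101) = -1, so (2/101)^2 = +1.
Reciprocity: 25 ≡ 1 and 101 ≡ 1 (mod 4), so (25/101) = +(101/25).
Reduce top mod 25: now compute (1/25).
Reached (1/25) = 1. Collecting the sign flips along the way, the symbol is +1.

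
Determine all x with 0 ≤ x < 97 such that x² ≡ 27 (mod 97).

30, 67

97 ≡ 1 (mod 4), so we find a root by search.
Trying successive values, 30² = 900 ≡ 27 (mod 97). The other root is 97 − 30 = 67.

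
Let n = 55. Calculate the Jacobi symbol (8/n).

Pull out 2^3: since 55 ≡ 7 (mod 8), (2/55) = +1, so (2/55)^3 = +1.
Reached (1/55) = 1. Collecting the sign flips along the way, the symbol is +1.

1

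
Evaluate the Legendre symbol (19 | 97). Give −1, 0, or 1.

-1

Reciprocity: 19 ≡ 3 and 97 ≡ 1 (mod 4), so (19/97) = +(97/19).
Reduce top mod 19: now compute (2/19).
Pull out 2: since 19 ≡ 3 (mod 8), (2/19) = -1.
Reached (1/19) = 1. Collecting the sign flips along the way, the symbol is -1.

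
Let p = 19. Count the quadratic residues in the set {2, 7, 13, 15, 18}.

(2/19) = -1 → non-residue.
(7/19) = +1 → QR.
(13/19) = -1 → non-residue.
(15/19) = -1 → non-residue.
(18/19) = -1 → non-residue.
Total quadratic residues among the 5: 1.

1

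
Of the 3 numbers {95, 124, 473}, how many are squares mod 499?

1

(95/499) = -1 → non-residue.
(124/499) = +1 → QR.
(473/499) = -1 → non-residue.
Total quadratic residues among the 3: 1.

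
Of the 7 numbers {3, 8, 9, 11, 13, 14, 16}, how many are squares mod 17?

(3/17) = -1 → non-residue.
(8/17) = +1 → QR.
(9/17) = +1 → QR.
(11/17) = -1 → non-residue.
(13/17) = +1 → QR.
(14/17) = -1 → non-residue.
(16/17) = +1 → QR.
Total quadratic residues among the 7: 4.

4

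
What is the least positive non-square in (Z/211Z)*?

2

(2/211) = −1, so 2 is the smallest positive non-residue mod 211.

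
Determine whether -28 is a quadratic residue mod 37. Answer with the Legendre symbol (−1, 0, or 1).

1

First reduce: -28 ≡ 9 (mod 37).
Reciprocity: 9 ≡ 1 and 37 ≡ 1 (mod 4), so (9/37) = +(37/9).
Reduce top mod 9: now compute (1/9).
Reached (1/9) = 1. Collecting the sign flips along the way, the symbol is +1.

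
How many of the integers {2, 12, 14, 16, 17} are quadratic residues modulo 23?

3

(2/23) = +1 → QR.
(12/23) = +1 → QR.
(14/23) = -1 → non-residue.
(16/23) = +1 → QR.
(17/23) = -1 → non-residue.
Total quadratic residues among the 5: 3.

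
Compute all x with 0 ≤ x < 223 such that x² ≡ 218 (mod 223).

Since 223 ≡ 3 (mod 4), a square root of 218 is 218^((223+1)/4) = 218^56 mod 223.
Repeated squaring: 218^2≡25, 218^4≡179, 218^8≡152, 218^16≡135, 218^32≡162 (mod 223).
218^56 = 218^(32+16+8) ≡ 202 (mod 223).
Check: 202² = 40804 ≡ 218 (mod 223). The two roots are 21 and 202.

21, 202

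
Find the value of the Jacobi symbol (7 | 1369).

1

Reciprocity: 7 ≡ 3 and 1369 ≡ 1 (mod 4), so (7/1369) = +(1369/7).
Reduce top mod 7: now compute (4/7).
Pull out 2^2: since 7 ≡ 7 (mod 8), (2/7) = +1, so (2/7)^2 = +1.
Reached (1/7) = 1. Collecting the sign flips along the way, the symbol is +1.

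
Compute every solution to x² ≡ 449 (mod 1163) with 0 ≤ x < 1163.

300, 863

Since 1163 ≡ 3 (mod 4), a square root of 449 is 449^((1163+1)/4) = 449^291 mod 1163.
Repeated squaring: 449^2≡402, 449^4≡1110, 449^8≡483, 449^16≡689, 449^32≡217, 449^64≡569, 449^128≡447, 449^256≡936 (mod 1163).
449^291 = 449^(256+32+2+1) ≡ 300 (mod 1163).
Check: 300² = 90000 ≡ 449 (mod 1163). The two roots are 300 and 863.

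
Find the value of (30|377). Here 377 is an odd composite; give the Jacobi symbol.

Pull out 2: since 377 ≡ 1 (mod 8), (2/377) = +1.
Reciprocity: 15 ≡ 3 and 377 ≡ 1 (mod 4), so (15/377) = +(377/15).
Reduce top mod 15: now compute (2/15).
Pull out 2: since 15 ≡ 7 (mod 8), (2/15) = +1.
Reached (1/15) = 1. Collecting the sign flips along the way, the symbol is +1.

1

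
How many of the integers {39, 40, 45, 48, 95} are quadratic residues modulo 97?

(39/97) = -1 → non-residue.
(40/97) = -1 → non-residue.
(45/97) = -1 → non-residue.
(48/97) = +1 → QR.
(95/97) = +1 → QR.
Total quadratic residues among the 5: 2.

2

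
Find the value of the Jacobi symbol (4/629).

Pull out 2^2: since 629 ≡ 5 (mod 8), (2/629) = -1, so (2/629)^2 = +1.
Reached (1/629) = 1. Collecting the sign flips along the way, the symbol is +1.

1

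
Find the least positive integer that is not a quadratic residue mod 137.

3

(2/137) = +1, so 2 is a residue.
(3/137) = −1, so 3 is the smallest positive non-residue mod 137.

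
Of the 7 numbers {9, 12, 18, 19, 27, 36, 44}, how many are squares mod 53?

(9/53) = +1 → QR.
(12/53) = -1 → non-residue.
(18/53) = -1 → non-residue.
(19/53) = -1 → non-residue.
(27/53) = -1 → non-residue.
(36/53) = +1 → QR.
(44/53) = +1 → QR.
Total quadratic residues among the 7: 3.

3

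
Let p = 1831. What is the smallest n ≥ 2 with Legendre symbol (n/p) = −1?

3

(2/1831) = +1, so 2 is a residue.
(3/1831) = −1, so 3 is the smallest positive non-residue mod 1831.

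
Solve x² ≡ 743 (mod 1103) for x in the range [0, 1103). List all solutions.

92, 1011

Since 1103 ≡ 3 (mod 4), a square root of 743 is 743^((1103+1)/4) = 743^276 mod 1103.
Repeated squaring: 743^2≡549, 743^4≡282, 743^8≡108, 743^16≡634, 743^32≡464, 743^64≡211, 743^128≡401, 743^256≡866 (mod 1103).
743^276 = 743^(256+16+4) ≡ 92 (mod 1103).
Check: 92² = 8464 ≡ 743 (mod 1103). The two roots are 92 and 1011.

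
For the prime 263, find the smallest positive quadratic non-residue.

(2/263) = +1, so 2 is a residue.
(3/263) = +1, so 3 is a residue.
(4/263) = +1, so 4 is a residue.
(5/263) = −1, so 5 is the smallest positive non-residue mod 263.

5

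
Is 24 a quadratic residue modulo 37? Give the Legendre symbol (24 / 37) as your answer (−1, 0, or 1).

-1

Pull out 2^3: since 37 ≡ 5 (mod 8), (2/37) = -1, so (2/37)^3 = -1.
Reciprocity: 3 ≡ 3 and 37 ≡ 1 (mod 4), so (3/37) = +(37/3).
Reduce top mod 3: now compute (1/3).
Reached (1/3) = 1. Collecting the sign flips along the way, the symbol is -1.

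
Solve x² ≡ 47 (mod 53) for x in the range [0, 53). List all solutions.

10, 43

53 ≡ 1 (mod 4), so we find a root by search.
Trying successive values, 10² = 100 ≡ 47 (mod 53). The other root is 53 − 10 = 43.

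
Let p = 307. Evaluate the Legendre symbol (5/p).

Reciprocity: 5 ≡ 1 and 307 ≡ 3 (mod 4), so (5/307) = +(307/5).
Reduce top mod 5: now compute (2/5).
Pull out 2: since 5 ≡ 5 (mod 8), (2/5) = -1.
Reached (1/5) = 1. Collecting the sign flips along the way, the symbol is -1.

-1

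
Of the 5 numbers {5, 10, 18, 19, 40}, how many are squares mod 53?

2

(5/53) = -1 → non-residue.
(10/53) = +1 → QR.
(18/53) = -1 → non-residue.
(19/53) = -1 → non-residue.
(40/53) = +1 → QR.
Total quadratic residues among the 5: 2.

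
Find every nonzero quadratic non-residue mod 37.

2, 5, 6, 8, 13, 14, 15, 17, 18, 19, 20, 22, 23, 24, 29, 31, 32, 35

Square k = 1,…,18 (k and 37−k give the same square):
1²=1, 2²=4, 3²=9, 4²=16, 5²=25, 6²=36, 7²≡12, 8²≡27, 9²≡7, 10²≡26, 11²≡10, 12²≡33, 13²≡21, 14²≡11, 15²≡3, 16²≡34, 17²≡30, 18²≡28 (mod 37).
The residues are {1, 3, 4, 7, 9, 10, 11, 12, 16, 21, 25, 26, 27, 28, 30, 33, 34, 36}; the non-residues are the remaining 18 nonzero classes.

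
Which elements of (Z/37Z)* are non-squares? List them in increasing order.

Square k = 1,…,18 (k and 37−k give the same square):
1²=1, 2²=4, 3²=9, 4²=16, 5²=25, 6²=36, 7²≡12, 8²≡27, 9²≡7, 10²≡26, 11²≡10, 12²≡33, 13²≡21, 14²≡11, 15²≡3, 16²≡34, 17²≡30, 18²≡28 (mod 37).
The residues are {1, 3, 4, 7, 9, 10, 11, 12, 16, 21, 25, 26, 27, 28, 30, 33, 34, 36}; the non-residues are the remaining 18 nonzero classes.

2,5,6,8,13,14,15,17,18,19,20,22,23,24,29,31,32,35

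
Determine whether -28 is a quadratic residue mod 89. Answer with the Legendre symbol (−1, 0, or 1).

Euler's criterion: (-28/89) ≡ 61^44 (mod 89).
61^2 ≡ 72 (mod 89)
61^4 ≡ 22 (mod 89)
61^8 ≡ 39 (mod 89)
61^16 ≡ 8 (mod 89)
61^32 ≡ 64 (mod 89)
61^44 = 61^(32+8+4) ≡ 88 (mod 89).
Result is 88 ≡ −1, so (-28/89) = −1.

-1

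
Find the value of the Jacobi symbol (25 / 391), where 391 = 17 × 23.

Reciprocity: 25 ≡ 1 and 391 ≡ 3 (mod 4), so (25/391) = +(391/25).
Reduce top mod 25: now compute (16/25).
Pull out 2^4: since 25 ≡ 1 (mod 8), (2/25) = +1, so (2/25)^4 = +1.
Reached (1/25) = 1. Collecting the sign flips along the way, the symbol is +1.

1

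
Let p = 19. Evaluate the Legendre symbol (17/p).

1

Euler's criterion: (17/19) ≡ 17^9 (mod 19).
17^2 ≡ 4 (mod 19)
17^4 ≡ 16 (mod 19)
17^8 ≡ 9 (mod 19)
17^9 = 17^(8+1) ≡ 1 (mod 19).
Result is 1, so (17/19) = 1.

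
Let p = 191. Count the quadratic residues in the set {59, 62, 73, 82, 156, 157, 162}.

3

(59/191) = +1 → QR.
(62/191) = -1 → non-residue.
(73/191) = -1 → non-residue.
(82/191) = -1 → non-residue.
(156/191) = +1 → QR.
(157/191) = -1 → non-residue.
(162/191) = +1 → QR.
Total quadratic residues among the 7: 3.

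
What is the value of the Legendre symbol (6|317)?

1

Pull out 2: since 317 ≡ 5 (mod 8), (2/317) = -1.
Reciprocity: 3 ≡ 3 and 317 ≡ 1 (mod 4), so (3/317) = +(317/3).
Reduce top mod 3: now compute (2/3).
Pull out 2: since 3 ≡ 3 (mod 8), (2/3) = -1.
Reached (1/3) = 1. Collecting the sign flips along the way, the symbol is +1.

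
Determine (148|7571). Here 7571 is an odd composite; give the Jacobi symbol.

Pull out 2^2: since 7571 ≡ 3 (mod 8), (2/7571) = -1, so (2/7571)^2 = +1.
Reciprocity: 37 ≡ 1 and 7571 ≡ 3 (mod 4), so (37/7571) = +(7571/37).
Reduce top mod 37: now compute (23/37).
Reciprocity: 23 ≡ 3 and 37 ≡ 1 (mod 4), so (23/37) = +(37/23).
Reduce top mod 23: now compute (14/23).
Pull out 2: since 23 ≡ 7 (mod 8), (2/23) = +1.
Reciprocity: 7 ≡ 3 and 23 ≡ 3 (mod 4), so (7/23) = −(23/7).
Reduce top mod 7: now compute (2/7).
Pull out 2: since 7 ≡ 7 (mod 8), (2/7) = +1.
Reached (1/7) = 1. Collecting the sign flips along the way, the symbol is -1.

-1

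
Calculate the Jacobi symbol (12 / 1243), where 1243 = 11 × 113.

Pull out 2^2: since 1243 ≡ 3 (mod 8), (2/1243) = -1, so (2/1243)^2 = +1.
Reciprocity: 3 ≡ 3 and 1243 ≡ 3 (mod 4), so (3/1243) = −(1243/3).
Reduce top mod 3: now compute (1/3).
Reached (1/3) = 1. Collecting the sign flips along the way, the symbol is -1.

-1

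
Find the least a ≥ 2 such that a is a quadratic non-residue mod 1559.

(2/1559) = +1, so 2 is a residue.
(3/1559) = +1, so 3 is a residue.
(4/1559) = +1, so 4 is a residue.
(5/1559) = +1, so 5 is a residue.
(6/1559) = +1, so 6 is a residue.
(7/1559) = +1, so 7 is a residue.
(8/1559) = +1, so 8 is a residue.
(9/1559) = +1, so 9 is a residue.
(10/1559) = +1, so 10 is a residue.
(11/1559) = +1, so 11 is a residue.
(12/1559) = +1, so 12 is a residue.
(13/1559) = +1, so 13 is a residue.
(14/1559) = +1, so 14 is a residue.
(15/1559) = +1, so 15 is a residue.
(16/1559) = +1, so 16 is a residue.
(17/1559) = −1, so 17 is the smallest positive non-residue mod 1559.

17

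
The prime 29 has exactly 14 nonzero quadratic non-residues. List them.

Square k = 1,…,14 (k and 29−k give the same square):
1²=1, 2²=4, 3²=9, 4²=16, 5²=25, 6²≡7, 7²≡20, 8²≡6, 9²≡23, 10²≡13, 11²≡5, 12²≡28, 13²≡24, 14²≡22 (mod 29).
The residues are {1, 4, 5, 6, 7, 9, 13, 16, 20, 22, 23, 24, 25, 28}; the non-residues are the remaining 14 nonzero classes.

2, 3, 8, 10, 11, 12, 14, 15, 17, 18, 19, 21, 26, 27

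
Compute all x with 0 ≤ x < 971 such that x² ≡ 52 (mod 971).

374, 597

Since 971 ≡ 3 (mod 4), a square root of 52 is 52^((971+1)/4) = 52^243 mod 971.
Repeated squaring: 52^2≡762, 52^4≡957, 52^8≡196, 52^16≡547, 52^32≡141, 52^64≡461, 52^128≡843 (mod 971).
52^243 = 52^(128+64+32+16+2+1) ≡ 374 (mod 971).
Check: 374² = 139876 ≡ 52 (mod 971). The two roots are 374 and 597.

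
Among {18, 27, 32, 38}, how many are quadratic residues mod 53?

(18/53) = -1 → non-residue.
(27/53) = -1 → non-residue.
(32/53) = -1 → non-residue.
(38/53) = +1 → QR.
Total quadratic residues among the 4: 1.

1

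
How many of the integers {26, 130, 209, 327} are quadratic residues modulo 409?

2

(26/409) = -1 → non-residue.
(130/409) = -1 → non-residue.
(209/409) = +1 → QR.
(327/409) = +1 → QR.
Total quadratic residues among the 4: 2.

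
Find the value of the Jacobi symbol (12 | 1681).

1

Pull out 2^2: since 1681 ≡ 1 (mod 8), (2/1681) = +1, so (2/1681)^2 = +1.
Reciprocity: 3 ≡ 3 and 1681 ≡ 1 (mod 4), so (3/1681) = +(1681/3).
Reduce top mod 3: now compute (1/3).
Reached (1/3) = 1. Collecting the sign flips along the way, the symbol is +1.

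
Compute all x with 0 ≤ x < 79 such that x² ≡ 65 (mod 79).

Since 79 ≡ 3 (mod 4), a square root of 65 is 65^((79+1)/4) = 65^20 mod 79.
Repeated squaring: 65^2≡38, 65^4≡22, 65^8≡10, 65^16≡21 (mod 79).
65^20 = 65^(16+4) ≡ 67 (mod 79).
Check: 67² = 4489 ≡ 65 (mod 79). The two roots are 12 and 67.

12, 67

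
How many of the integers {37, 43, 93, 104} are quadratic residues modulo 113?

(37/113) = -1 → non-residue.
(43/113) = -1 → non-residue.
(93/113) = -1 → non-residue.
(104/113) = +1 → QR.
Total quadratic residues among the 4: 1.

1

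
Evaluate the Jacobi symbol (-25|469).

First reduce: -25 ≡ 444 (mod 469).
Pull out 2^2: since 469 ≡ 5 (mod 8), (2/469) = -1, so (2/469)^2 = +1.
Reciprocity: 111 ≡ 3 and 469 ≡ 1 (mod 4), so (111/469) = +(469/111).
Reduce top mod 111: now compute (25/111).
Reciprocity: 25 ≡ 1 and 111 ≡ 3 (mod 4), so (25/111) = +(111/25).
Reduce top mod 25: now compute (11/25).
Reciprocity: 11 ≡ 3 and 25 ≡ 1 (mod 4), so (11/25) = +(25/11).
Reduce top mod 11: now compute (3/11).
Reciprocity: 3 ≡ 3 and 11 ≡ 3 (mod 4), so (3/11) = −(11/3).
Reduce top mod 3: now compute (2/3).
Pull out 2: since 3 ≡ 3 (mod 8), (2/3) = -1.
Reached (1/3) = 1. Collecting the sign flips along the way, the symbol is +1.

1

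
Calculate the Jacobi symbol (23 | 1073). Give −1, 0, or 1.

-1

Reciprocity: 23 ≡ 3 and 1073 ≡ 1 (mod 4), so (23/1073) = +(1073/23).
Reduce top mod 23: now compute (15/23).
Reciprocity: 15 ≡ 3 and 23 ≡ 3 (mod 4), so (15/23) = −(23/15).
Reduce top mod 15: now compute (8/15).
Pull out 2^3: since 15 ≡ 7 (mod 8), (2/15) = +1, so (2/15)^3 = +1.
Reached (1/15) = 1. Collecting the sign flips along the way, the symbol is -1.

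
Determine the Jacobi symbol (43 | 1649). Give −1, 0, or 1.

Reciprocity: 43 ≡ 3 and 1649 ≡ 1 (mod 4), so (43/1649) = +(1649/43).
Reduce top mod 43: now compute (15/43).
Reciprocity: 15 ≡ 3 and 43 ≡ 3 (mod 4), so (15/43) = −(43/15).
Reduce top mod 15: now compute (13/15).
Reciprocity: 13 ≡ 1 and 15 ≡ 3 (mod 4), so (13/15) = +(15/13).
Reduce top mod 13: now compute (2/13).
Pull out 2: since 13 ≡ 5 (mod 8), (2/13) = -1.
Reached (1/13) = 1. Collecting the sign flips along the way, the symbol is +1.

1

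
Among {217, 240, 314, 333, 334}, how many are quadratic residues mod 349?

3

(217/349) = -1 → non-residue.
(240/349) = +1 → QR.
(314/349) = -1 → non-residue.
(333/349) = +1 → QR.
(334/349) = +1 → QR.
Total quadratic residues among the 5: 3.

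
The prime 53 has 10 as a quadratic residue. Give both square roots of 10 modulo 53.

13, 40

53 ≡ 1 (mod 4), so we find a root by search.
Trying successive values, 13² = 169 ≡ 10 (mod 53). The other root is 53 − 13 = 40.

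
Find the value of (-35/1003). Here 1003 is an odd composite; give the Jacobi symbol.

First reduce: -35 ≡ 968 (mod 1003).
Pull out 2^3: since 1003 ≡ 3 (mod 8), (2/1003) = -1, so (2/1003)^3 = -1.
Reciprocity: 121 ≡ 1 and 1003 ≡ 3 (mod 4), so (121/1003) = +(1003/121).
Reduce top mod 121: now compute (35/121).
Reciprocity: 35 ≡ 3 and 121 ≡ 1 (mod 4), so (35/121) = +(121/35).
Reduce top mod 35: now compute (16/35).
Pull out 2^4: since 35 ≡ 3 (mod 8), (2/35) = -1, so (2/35)^4 = +1.
Reached (1/35) = 1. Collecting the sign flips along the way, the symbol is -1.

-1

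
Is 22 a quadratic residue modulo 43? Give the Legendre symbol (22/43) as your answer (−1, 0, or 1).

Pull out 2: since 43 ≡ 3 (mod 8), (2/43) = -1.
Reciprocity: 11 ≡ 3 and 43 ≡ 3 (mod 4), so (11/43) = −(43/11).
Reduce top mod 11: now compute (10/11).
Pull out 2: since 11 ≡ 3 (mod 8), (2/11) = -1.
Reciprocity: 5 ≡ 1 and 11 ≡ 3 (mod 4), so (5/11) = +(11/5).
Reduce top mod 5: now compute (1/5).
Reached (1/5) = 1. Collecting the sign flips along the way, the symbol is -1.

-1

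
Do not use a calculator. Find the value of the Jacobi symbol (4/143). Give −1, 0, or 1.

1

Pull out 2^2: since 143 ≡ 7 (mod 8), (2/143) = +1, so (2/143)^2 = +1.
Reached (1/143) = 1. Collecting the sign flips along the way, the symbol is +1.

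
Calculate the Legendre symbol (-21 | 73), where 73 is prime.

-1

Euler's criterion: (-21/73) ≡ 52^36 (mod 73).
52^2 ≡ 3 (mod 73)
52^4 ≡ 9 (mod 73)
52^8 ≡ 8 (mod 73)
52^16 ≡ 64 (mod 73)
52^32 ≡ 8 (mod 73)
52^36 = 52^(32+4) ≡ 72 (mod 73).
Result is 72 ≡ −1, so (-21/73) = −1.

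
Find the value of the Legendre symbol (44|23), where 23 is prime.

Euler's criterion: (44/23) ≡ 21^11 (mod 23).
21^2 ≡ 4 (mod 23)
21^4 ≡ 16 (mod 23)
21^8 ≡ 3 (mod 23)
21^11 = 21^(8+2+1) ≡ 22 (mod 23).
Result is 22 ≡ −1, so (44/23) = −1.

-1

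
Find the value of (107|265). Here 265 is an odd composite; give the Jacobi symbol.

-1

Reciprocity: 107 ≡ 3 and 265 ≡ 1 (mod 4), so (107/265) = +(265/107).
Reduce top mod 107: now compute (51/107).
Reciprocity: 51 ≡ 3 and 107 ≡ 3 (mod 4), so (51/107) = −(107/51).
Reduce top mod 51: now compute (5/51).
Reciprocity: 5 ≡ 1 and 51 ≡ 3 (mod 4), so (5/51) = +(51/5).
Reduce top mod 5: now compute (1/5).
Reached (1/5) = 1. Collecting the sign flips along the way, the symbol is -1.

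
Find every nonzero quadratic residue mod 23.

1 2 3 4 6 8 9 12 13 16 18

Square k = 1,…,11 (k and 23−k give the same square):
1²=1, 2²=4, 3²=9, 4²=16, 5²≡2, 6²≡13, 7²≡3, 8²≡18, 9²≡12, 10²≡8, 11²≡6 (mod 23).
So the quadratic residues mod 23 are {1, 2, 3, 4, 6, 8, 9, 12, 13, 16, 18}.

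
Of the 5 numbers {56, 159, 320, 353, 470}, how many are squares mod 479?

2

(56/479) = +1 → QR.
(159/479) = -1 → non-residue.
(320/479) = +1 → QR.
(353/479) = -1 → non-residue.
(470/479) = -1 → non-residue.
Total quadratic residues among the 5: 2.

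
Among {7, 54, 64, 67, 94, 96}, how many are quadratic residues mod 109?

3

(7/109) = +1 → QR.
(54/109) = -1 → non-residue.
(64/109) = +1 → QR.
(67/109) = -1 → non-residue.
(94/109) = +1 → QR.
(96/109) = -1 → non-residue.
Total quadratic residues among the 6: 3.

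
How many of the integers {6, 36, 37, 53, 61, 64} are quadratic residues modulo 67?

(6/67) = +1 → QR.
(36/67) = +1 → QR.
(37/67) = +1 → QR.
(53/67) = -1 → non-residue.
(61/67) = -1 → non-residue.
(64/67) = +1 → QR.
Total quadratic residues among the 6: 4.

4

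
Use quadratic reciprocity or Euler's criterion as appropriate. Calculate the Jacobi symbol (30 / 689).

Pull out 2: since 689 ≡ 1 (mod 8), (2/689) = +1.
Reciprocity: 15 ≡ 3 and 689 ≡ 1 (mod 4), so (15/689) = +(689/15).
Reduce top mod 15: now compute (14/15).
Pull out 2: since 15 ≡ 7 (mod 8), (2/15) = +1.
Reciprocity: 7 ≡ 3 and 15 ≡ 3 (mod 4), so (7/15) = −(15/7).
Reduce top mod 7: now compute (1/7).
Reached (1/7) = 1. Collecting the sign flips along the way, the symbol is -1.

-1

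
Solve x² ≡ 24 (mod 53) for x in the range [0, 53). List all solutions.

17, 36

53 ≡ 1 (mod 4), so we find a root by search.
Trying successive values, 17² = 289 ≡ 24 (mod 53). The other root is 53 − 17 = 36.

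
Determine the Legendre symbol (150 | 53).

1

First reduce: 150 ≡ 44 (mod 53).
Pull out 2^2: since 53 ≡ 5 (mod 8), (2/53) = -1, so (2/53)^2 = +1.
Reciprocity: 11 ≡ 3 and 53 ≡ 1 (mod 4), so (11/53) = +(53/11).
Reduce top mod 11: now compute (9/11).
Reciprocity: 9 ≡ 1 and 11 ≡ 3 (mod 4), so (9/11) = +(11/9).
Reduce top mod 9: now compute (2/9).
Pull out 2: since 9 ≡ 1 (mod 8), (2/9) = +1.
Reached (1/9) = 1. Collecting the sign flips along the way, the symbol is +1.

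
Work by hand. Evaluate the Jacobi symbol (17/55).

Reciprocity: 17 ≡ 1 and 55 ≡ 3 (mod 4), so (17/55) = +(55/17).
Reduce top mod 17: now compute (4/17).
Pull out 2^2: since 17 ≡ 1 (mod 8), (2/17) = +1, so (2/17)^2 = +1.
Reached (1/17) = 1. Collecting the sign flips along the way, the symbol is +1.

1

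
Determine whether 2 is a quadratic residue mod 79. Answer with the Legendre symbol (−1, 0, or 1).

Pull out 2: since 79 ≡ 7 (mod 8), (2/79) = +1.
Reached (1/79) = 1. Collecting the sign flips along the way, the symbol is +1.

1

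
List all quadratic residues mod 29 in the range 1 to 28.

Square k = 1,…,14 (k and 29−k give the same square):
1²=1, 2²=4, 3²=9, 4²=16, 5²=25, 6²≡7, 7²≡20, 8²≡6, 9²≡23, 10²≡13, 11²≡5, 12²≡28, 13²≡24, 14²≡22 (mod 29).
So the quadratic residues mod 29 are {1, 4, 5, 6, 7, 9, 13, 16, 20, 22, 23, 24, 25, 28}.

1, 4, 5, 6, 7, 9, 13, 16, 20, 22, 23, 24, 25, 28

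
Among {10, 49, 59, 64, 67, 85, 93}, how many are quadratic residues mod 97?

(10/97) = -1 → non-residue.
(49/97) = +1 → QR.
(59/97) = -1 → non-residue.
(64/97) = +1 → QR.
(67/97) = -1 → non-residue.
(85/97) = +1 → QR.
(93/97) = +1 → QR.
Total quadratic residues among the 7: 4.

4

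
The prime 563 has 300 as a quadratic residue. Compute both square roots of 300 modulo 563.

84, 479

Since 563 ≡ 3 (mod 4), a square root of 300 is 300^((563+1)/4) = 300^141 mod 563.
Repeated squaring: 300^2≡483, 300^4≡207, 300^8≡61, 300^16≡343, 300^32≡545, 300^64≡324, 300^128≡258 (mod 563).
300^141 = 300^(128+8+4+1) ≡ 84 (mod 563).
Check: 84² = 7056 ≡ 300 (mod 563). The two roots are 84 and 479.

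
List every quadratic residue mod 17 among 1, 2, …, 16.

1,2,4,8,9,13,15,16

Square k = 1,…,8 (k and 17−k give the same square):
1²=1, 2²=4, 3²=9, 4²=16, 5²≡8, 6²≡2, 7²≡15, 8²≡13 (mod 17).
So the quadratic residues mod 17 are {1, 2, 4, 8, 9, 13, 15, 16}.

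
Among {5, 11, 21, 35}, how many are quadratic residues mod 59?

(5/59) = +1 → QR.
(11/59) = -1 → non-residue.
(21/59) = +1 → QR.
(35/59) = +1 → QR.
Total quadratic residues among the 4: 3.

3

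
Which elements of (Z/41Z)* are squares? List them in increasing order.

1 2 4 5 8 9 10 16 18 20 21 23 25 31 32 33 36 37 39 40

Square k = 1,…,20 (k and 41−k give the same square):
1²=1, 2²=4, 3²=9, 4²=16, 5²=25, 6²=36, 7²≡8, 8²≡23, 9²≡40, 10²≡18, 11²≡39, 12²≡21, 13²≡5, 14²≡32, 15²≡20, 16²≡10, 17²≡2, 18²≡37, 19²≡33, 20²≡31 (mod 41).
So the quadratic residues mod 41 are {1, 2, 4, 5, 8, 9, 10, 16, 18, 20, 21, 23, 25, 31, 32, 33, 36, 37, 39, 40}.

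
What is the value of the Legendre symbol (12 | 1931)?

1

Pull out 2^2: since 1931 ≡ 3 (mod 8), (2/1931) = -1, so (2/1931)^2 = +1.
Reciprocity: 3 ≡ 3 and 1931 ≡ 3 (mod 4), so (3/1931) = −(1931/3).
Reduce top mod 3: now compute (2/3).
Pull out 2: since 3 ≡ 3 (mod 8), (2/3) = -1.
Reached (1/3) = 1. Collecting the sign flips along the way, the symbol is +1.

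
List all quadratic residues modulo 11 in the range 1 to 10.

1, 3, 4, 5, 9

Square k = 1,…,5 (k and 11−k give the same square):
1²=1, 2²=4, 3²=9, 4²≡5, 5²≡3 (mod 11).
So the quadratic residues mod 11 are {1, 3, 4, 5, 9}.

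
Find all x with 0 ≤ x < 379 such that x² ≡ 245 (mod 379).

106, 273

Since 379 ≡ 3 (mod 4), a square root of 245 is 245^((379+1)/4) = 245^95 mod 379.
Repeated squaring: 245^2≡143, 245^4≡362, 245^8≡289, 245^16≡141, 245^32≡173, 245^64≡367 (mod 379).
245^95 = 245^(64+16+8+4+2+1) ≡ 106 (mod 379).
Check: 106² = 11236 ≡ 245 (mod 379). The two roots are 106 and 273.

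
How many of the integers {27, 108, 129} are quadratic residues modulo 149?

1

(27/149) = -1 → non-residue.
(108/149) = -1 → non-residue.
(129/149) = +1 → QR.
Total quadratic residues among the 3: 1.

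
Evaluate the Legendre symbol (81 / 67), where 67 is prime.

Euler's criterion: (81/67) ≡ 14^33 (mod 67).
14^2 ≡ 62 (mod 67)
14^4 ≡ 25 (mod 67)
14^8 ≡ 22 (mod 67)
14^16 ≡ 15 (mod 67)
14^32 ≡ 24 (mod 67)
14^33 = 14^(32+1) ≡ 1 (mod 67).
Result is 1, so (81/67) = 1.

1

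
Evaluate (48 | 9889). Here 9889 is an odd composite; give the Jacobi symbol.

1

Pull out 2^4: since 9889 ≡ 1 (mod 8), (2/9889) = +1, so (2/9889)^4 = +1.
Reciprocity: 3 ≡ 3 and 9889 ≡ 1 (mod 4), so (3/9889) = +(9889/3).
Reduce top mod 3: now compute (1/3).
Reached (1/3) = 1. Collecting the sign flips along the way, the symbol is +1.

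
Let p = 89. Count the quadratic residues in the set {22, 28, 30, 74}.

1

(22/89) = +1 → QR.
(28/89) = -1 → non-residue.
(30/89) = -1 → non-residue.
(74/89) = -1 → non-residue.
Total quadratic residues among the 4: 1.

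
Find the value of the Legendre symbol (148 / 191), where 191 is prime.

-1

Euler's criterion: (148/191) ≡ 148^95 (mod 191).
148^2 ≡ 130 (mod 191)
148^4 ≡ 92 (mod 191)
148^8 ≡ 60 (mod 191)
148^16 ≡ 162 (mod 191)
148^32 ≡ 77 (mod 191)
148^64 ≡ 8 (mod 191)
148^95 = 148^(64+16+8+4+2+1) ≡ 190 (mod 191).
Result is 190 ≡ −1, so (148/191) = −1.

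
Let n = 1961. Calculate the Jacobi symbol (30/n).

Pull out 2: since 1961 ≡ 1 (mod 8), (2/1961) = +1.
Reciprocity: 15 ≡ 3 and 1961 ≡ 1 (mod 4), so (15/1961) = +(1961/15).
Reduce top mod 15: now compute (11/15).
Reciprocity: 11 ≡ 3 and 15 ≡ 3 (mod 4), so (11/15) = −(15/11).
Reduce top mod 11: now compute (4/11).
Pull out 2^2: since 11 ≡ 3 (mod 8), (2/11) = -1, so (2/11)^2 = +1.
Reached (1/11) = 1. Collecting the sign flips along the way, the symbol is -1.

-1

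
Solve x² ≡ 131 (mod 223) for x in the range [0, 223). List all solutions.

77, 146

Since 223 ≡ 3 (mod 4), a square root of 131 is 131^((223+1)/4) = 131^56 mod 223.
Repeated squaring: 131^2≡213, 131^4≡100, 131^8≡188, 131^16≡110, 131^32≡58 (mod 223).
131^56 = 131^(32+16+8) ≡ 146 (mod 223).
Check: 146² = 21316 ≡ 131 (mod 223). The two roots are 77 and 146.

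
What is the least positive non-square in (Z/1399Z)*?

(2/1399) = +1, so 2 is a residue.
(3/1399) = −1, so 3 is the smallest positive non-residue mod 1399.

3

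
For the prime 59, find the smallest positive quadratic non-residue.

2

(2/59) = −1, so 2 is the smallest positive non-residue mod 59.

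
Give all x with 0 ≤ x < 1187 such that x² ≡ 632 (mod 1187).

Since 1187 ≡ 3 (mod 4), a square root of 632 is 632^((1187+1)/4) = 632^297 mod 1187.
Repeated squaring: 632^2≡592, 632^4≡299, 632^8≡376, 632^16≡123, 632^32≡885, 632^64≡992, 632^128≡41, 632^256≡494 (mod 1187).
632^297 = 632^(256+32+8+1) ≡ 117 (mod 1187).
Check: 117² = 13689 ≡ 632 (mod 1187). The two roots are 117 and 1070.

117, 1070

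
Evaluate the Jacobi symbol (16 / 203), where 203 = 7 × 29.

Pull out 2^4: since 203 ≡ 3 (mod 8), (2/203) = -1, so (2/203)^4 = +1.
Reached (1/203) = 1. Collecting the sign flips along the way, the symbol is +1.

1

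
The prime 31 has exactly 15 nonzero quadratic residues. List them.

Square k = 1,…,15 (k and 31−k give the same square):
1²=1, 2²=4, 3²=9, 4²=16, 5²=25, 6²≡5, 7²≡18, 8²≡2, 9²≡19, 10²≡7, 11²≡28, 12²≡20, 13²≡14, 14²≡10, 15²≡8 (mod 31).
So the quadratic residues mod 31 are {1, 2, 4, 5, 7, 8, 9, 10, 14, 16, 18, 19, 20, 25, 28}.

1, 2, 4, 5, 7, 8, 9, 10, 14, 16, 18, 19, 20, 25, 28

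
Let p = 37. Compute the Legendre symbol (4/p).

1

Pull out 2^2: since 37 ≡ 5 (mod 8), (2/37) = -1, so (2/37)^2 = +1.
Reached (1/37) = 1. Collecting the sign flips along the way, the symbol is +1.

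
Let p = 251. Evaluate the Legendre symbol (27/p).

1

Euler's criterion: (27/251) ≡ 27^125 (mod 251).
27^2 ≡ 227 (mod 251)
27^4 ≡ 74 (mod 251)
27^8 ≡ 205 (mod 251)
27^16 ≡ 108 (mod 251)
27^32 ≡ 118 (mod 251)
27^64 ≡ 119 (mod 251)
27^125 = 27^(64+32+16+8+4+1) ≡ 1 (mod 251).
Result is 1, so (27/251) = 1.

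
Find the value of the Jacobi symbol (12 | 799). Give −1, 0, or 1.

-1

Pull out 2^2: since 799 ≡ 7 (mod 8), (2/799) = +1, so (2/799)^2 = +1.
Reciprocity: 3 ≡ 3 and 799 ≡ 3 (mod 4), so (3/799) = −(799/3).
Reduce top mod 3: now compute (1/3).
Reached (1/3) = 1. Collecting the sign flips along the way, the symbol is -1.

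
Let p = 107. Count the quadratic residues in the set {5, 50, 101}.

(5/107) = -1 → non-residue.
(50/107) = -1 → non-residue.
(101/107) = +1 → QR.
Total quadratic residues among the 3: 1.

1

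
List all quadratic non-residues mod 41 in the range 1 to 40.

Square k = 1,…,20 (k and 41−k give the same square):
1²=1, 2²=4, 3²=9, 4²=16, 5²=25, 6²=36, 7²≡8, 8²≡23, 9²≡40, 10²≡18, 11²≡39, 12²≡21, 13²≡5, 14²≡32, 15²≡20, 16²≡10, 17²≡2, 18²≡37, 19²≡33, 20²≡31 (mod 41).
The residues are {1, 2, 4, 5, 8, 9, 10, 16, 18, 20, 21, 23, 25, 31, 32, 33, 36, 37, 39, 40}; the non-residues are the remaining 20 nonzero classes.

3,6,7,11,12,13,14,15,17,19,22,24,26,27,28,29,30,34,35,38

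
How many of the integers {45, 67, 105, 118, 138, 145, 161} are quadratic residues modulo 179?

(45/179) = +1 → QR.
(67/179) = +1 → QR.
(105/179) = -1 → non-residue.
(118/179) = -1 → non-residue.
(138/179) = +1 → QR.
(145/179) = +1 → QR.
(161/179) = +1 → QR.
Total quadratic residues among the 7: 5.

5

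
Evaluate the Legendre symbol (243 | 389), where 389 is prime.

Reciprocity: 243 ≡ 3 and 389 ≡ 1 (mod 4), so (243/389) = +(389/243).
Reduce top mod 243: now compute (146/243).
Pull out 2: since 243 ≡ 3 (mod 8), (2/243) = -1.
Reciprocity: 73 ≡ 1 and 243 ≡ 3 (mod 4), so (73/243) = +(243/73).
Reduce top mod 73: now compute (24/73).
Pull out 2^3: since 73 ≡ 1 (mod 8), (2/73) = +1, so (2/73)^3 = +1.
Reciprocity: 3 ≡ 3 and 73 ≡ 1 (mod 4), so (3/73) = +(73/3).
Reduce top mod 3: now compute (1/3).
Reached (1/3) = 1. Collecting the sign flips along the way, the symbol is -1.

-1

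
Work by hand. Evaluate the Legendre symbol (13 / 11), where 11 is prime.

Euler's criterion: (13/11) ≡ 2^5 (mod 11).
2^2 ≡ 4 (mod 11)
2^4 ≡ 5 (mod 11)
2^5 = 2^(4+1) ≡ 10 (mod 11).
Result is 10 ≡ −1, so (13/11) = −1.

-1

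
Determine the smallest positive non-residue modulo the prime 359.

(2/359) = +1, so 2 is a residue.
(3/359) = +1, so 3 is a residue.
(4/359) = +1, so 4 is a residue.
(5/359) = +1, so 5 is a residue.
(6/359) = +1, so 6 is a residue.
(7/359) = −1, so 7 is the smallest positive non-residue mod 359.

7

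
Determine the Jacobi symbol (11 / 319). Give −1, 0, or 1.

Reciprocity: 11 ≡ 3 and 319 ≡ 3 (mod 4), so (11/319) = −(319/11).
Reduce top mod 11: now compute (0/11).
Top reduces to 0: gcd > 1, so the symbol is 0.

0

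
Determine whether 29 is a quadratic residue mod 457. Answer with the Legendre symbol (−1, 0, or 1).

1

Reciprocity: 29 ≡ 1 and 457 ≡ 1 (mod 4), so (29/457) = +(457/29).
Reduce top mod 29: now compute (22/29).
Pull out 2: since 29 ≡ 5 (mod 8), (2/29) = -1.
Reciprocity: 11 ≡ 3 and 29 ≡ 1 (mod 4), so (11/29) = +(29/11).
Reduce top mod 11: now compute (7/11).
Reciprocity: 7 ≡ 3 and 11 ≡ 3 (mod 4), so (7/11) = −(11/7).
Reduce top mod 7: now compute (4/7).
Pull out 2^2: since 7 ≡ 7 (mod 8), (2/7) = +1, so (2/7)^2 = +1.
Reached (1/7) = 1. Collecting the sign flips along the way, the symbol is +1.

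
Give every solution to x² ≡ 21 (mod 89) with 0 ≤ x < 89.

33, 56

89 ≡ 1 (mod 4), so we find a root by search.
Trying successive values, 33² = 1089 ≡ 21 (mod 89). The other root is 89 − 33 = 56.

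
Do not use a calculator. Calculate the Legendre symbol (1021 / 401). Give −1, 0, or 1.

-1

First reduce: 1021 ≡ 219 (mod 401).
Reciprocity: 219 ≡ 3 and 401 ≡ 1 (mod 4), so (219/401) = +(401/219).
Reduce top mod 219: now compute (182/219).
Pull out 2: since 219 ≡ 3 (mod 8), (2/219) = -1.
Reciprocity: 91 ≡ 3 and 219 ≡ 3 (mod 4), so (91/219) = −(219/91).
Reduce top mod 91: now compute (37/91).
Reciprocity: 37 ≡ 1 and 91 ≡ 3 (mod 4), so (37/91) = +(91/37).
Reduce top mod 37: now compute (17/37).
Reciprocity: 17 ≡ 1 and 37 ≡ 1 (mod 4), so (17/37) = +(37/17).
Reduce top mod 17: now compute (3/17).
Reciprocity: 3 ≡ 3 and 17 ≡ 1 (mod 4), so (3/17) = +(17/3).
Reduce top mod 3: now compute (2/3).
Pull out 2: since 3 ≡ 3 (mod 8), (2/3) = -1.
Reached (1/3) = 1. Collecting the sign flips along the way, the symbol is -1.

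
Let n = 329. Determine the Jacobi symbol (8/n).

1

Pull out 2^3: since 329 ≡ 1 (mod 8), (2/329) = +1, so (2/329)^3 = +1.
Reached (1/329) = 1. Collecting the sign flips along the way, the symbol is +1.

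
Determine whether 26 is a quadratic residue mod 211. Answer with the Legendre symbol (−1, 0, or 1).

-1

Pull out 2: since 211 ≡ 3 (mod 8), (2/211) = -1.
Reciprocity: 13 ≡ 1 and 211 ≡ 3 (mod 4), so (13/211) = +(211/13).
Reduce top mod 13: now compute (3/13).
Reciprocity: 3 ≡ 3 and 13 ≡ 1 (mod 4), so (3/13) = +(13/3).
Reduce top mod 3: now compute (1/3).
Reached (1/3) = 1. Collecting the sign flips along the way, the symbol is -1.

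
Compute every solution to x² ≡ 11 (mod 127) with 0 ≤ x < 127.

Since 127 ≡ 3 (mod 4), a square root of 11 is 11^((127+1)/4) = 11^32 mod 127.
Repeated squaring: 11^2≡121, 11^4≡36, 11^8≡26, 11^16≡41, 11^32≡30 (mod 127).
11^32 = 11^(32) ≡ 30 (mod 127).
Check: 30² = 900 ≡ 11 (mod 127). The two roots are 30 and 97.

30, 97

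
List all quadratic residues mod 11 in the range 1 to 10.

1,3,4,5,9

Square k = 1,…,5 (k and 11−k give the same square):
1²=1, 2²=4, 3²=9, 4²≡5, 5²≡3 (mod 11).
So the quadratic residues mod 11 are {1, 3, 4, 5, 9}.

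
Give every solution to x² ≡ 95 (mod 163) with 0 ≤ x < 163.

Since 163 ≡ 3 (mod 4), a square root of 95 is 95^((163+1)/4) = 95^41 mod 163.
Repeated squaring: 95^2≡60, 95^4≡14, 95^8≡33, 95^16≡111, 95^32≡96 (mod 163).
95^41 = 95^(32+8+1) ≡ 62 (mod 163).
Check: 62² = 3844 ≡ 95 (mod 163). The two roots are 62 and 101.

62, 101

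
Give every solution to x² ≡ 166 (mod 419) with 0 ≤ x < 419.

Since 419 ≡ 3 (mod 4), a square root of 166 is 166^((419+1)/4) = 166^105 mod 419.
Repeated squaring: 166^2≡321, 166^4≡386, 166^8≡251, 166^16≡151, 166^32≡175, 166^64≡38 (mod 419).
166^105 = 166^(64+32+8+1) ≡ 66 (mod 419).
Check: 66² = 4356 ≡ 166 (mod 419). The two roots are 66 and 353.

66, 353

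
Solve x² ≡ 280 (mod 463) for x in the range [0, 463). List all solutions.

85, 378

Since 463 ≡ 3 (mod 4), a square root of 280 is 280^((463+1)/4) = 280^116 mod 463.
Repeated squaring: 280^2≡153, 280^4≡259, 280^8≡409, 280^16≡138, 280^32≡61, 280^64≡17 (mod 463).
280^116 = 280^(64+32+16+4) ≡ 378 (mod 463).
Check: 378² = 142884 ≡ 280 (mod 463). The two roots are 85 and 378.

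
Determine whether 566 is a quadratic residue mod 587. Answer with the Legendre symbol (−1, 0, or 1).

-1

Pull out 2: since 587 ≡ 3 (mod 8), (2/587) = -1.
Reciprocity: 283 ≡ 3 and 587 ≡ 3 (mod 4), so (283/587) = −(587/283).
Reduce top mod 283: now compute (21/283).
Reciprocity: 21 ≡ 1 and 283 ≡ 3 (mod 4), so (21/283) = +(283/21).
Reduce top mod 21: now compute (10/21).
Pull out 2: since 21 ≡ 5 (mod 8), (2/21) = -1.
Reciprocity: 5 ≡ 1 and 21 ≡ 1 (mod 4), so (5/21) = +(21/5).
Reduce top mod 5: now compute (1/5).
Reached (1/5) = 1. Collecting the sign flips along the way, the symbol is -1.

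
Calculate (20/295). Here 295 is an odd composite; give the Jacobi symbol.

0

Pull out 2^2: since 295 ≡ 7 (mod 8), (2/295) = +1, so (2/295)^2 = +1.
Reciprocity: 5 ≡ 1 and 295 ≡ 3 (mod 4), so (5/295) = +(295/5).
Reduce top mod 5: now compute (0/5).
Top reduces to 0: gcd > 1, so the symbol is 0.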